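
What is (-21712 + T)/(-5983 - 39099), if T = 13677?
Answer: 8035/45082 ≈ 0.17823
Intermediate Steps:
(-21712 + T)/(-5983 - 39099) = (-21712 + 13677)/(-5983 - 39099) = -8035/(-45082) = -8035*(-1/45082) = 8035/45082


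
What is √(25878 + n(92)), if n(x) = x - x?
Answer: √25878 ≈ 160.87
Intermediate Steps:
n(x) = 0
√(25878 + n(92)) = √(25878 + 0) = √25878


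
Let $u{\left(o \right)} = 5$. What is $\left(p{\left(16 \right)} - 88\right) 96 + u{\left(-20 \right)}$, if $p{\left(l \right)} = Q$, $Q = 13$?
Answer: $-7195$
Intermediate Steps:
$p{\left(l \right)} = 13$
$\left(p{\left(16 \right)} - 88\right) 96 + u{\left(-20 \right)} = \left(13 - 88\right) 96 + 5 = \left(-75\right) 96 + 5 = -7200 + 5 = -7195$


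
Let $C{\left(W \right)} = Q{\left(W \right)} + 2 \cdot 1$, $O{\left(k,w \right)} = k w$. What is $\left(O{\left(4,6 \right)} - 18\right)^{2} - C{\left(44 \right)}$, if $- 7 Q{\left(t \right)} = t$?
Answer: $\frac{282}{7} \approx 40.286$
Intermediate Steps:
$Q{\left(t \right)} = - \frac{t}{7}$
$C{\left(W \right)} = 2 - \frac{W}{7}$ ($C{\left(W \right)} = - \frac{W}{7} + 2 \cdot 1 = - \frac{W}{7} + 2 = 2 - \frac{W}{7}$)
$\left(O{\left(4,6 \right)} - 18\right)^{2} - C{\left(44 \right)} = \left(4 \cdot 6 - 18\right)^{2} - \left(2 - \frac{44}{7}\right) = \left(24 - 18\right)^{2} - \left(2 - \frac{44}{7}\right) = 6^{2} - - \frac{30}{7} = 36 + \frac{30}{7} = \frac{282}{7}$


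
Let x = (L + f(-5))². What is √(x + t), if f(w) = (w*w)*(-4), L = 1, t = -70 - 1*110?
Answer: 3*√1069 ≈ 98.087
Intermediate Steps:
t = -180 (t = -70 - 110 = -180)
f(w) = -4*w² (f(w) = w²*(-4) = -4*w²)
x = 9801 (x = (1 - 4*(-5)²)² = (1 - 4*25)² = (1 - 100)² = (-99)² = 9801)
√(x + t) = √(9801 - 180) = √9621 = 3*√1069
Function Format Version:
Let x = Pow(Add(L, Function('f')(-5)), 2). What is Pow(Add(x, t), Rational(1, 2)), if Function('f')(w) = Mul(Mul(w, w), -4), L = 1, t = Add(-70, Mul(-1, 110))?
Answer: Mul(3, Pow(1069, Rational(1, 2))) ≈ 98.087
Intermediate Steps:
t = -180 (t = Add(-70, -110) = -180)
Function('f')(w) = Mul(-4, Pow(w, 2)) (Function('f')(w) = Mul(Pow(w, 2), -4) = Mul(-4, Pow(w, 2)))
x = 9801 (x = Pow(Add(1, Mul(-4, Pow(-5, 2))), 2) = Pow(Add(1, Mul(-4, 25)), 2) = Pow(Add(1, -100), 2) = Pow(-99, 2) = 9801)
Pow(Add(x, t), Rational(1, 2)) = Pow(Add(9801, -180), Rational(1, 2)) = Pow(9621, Rational(1, 2)) = Mul(3, Pow(1069, Rational(1, 2)))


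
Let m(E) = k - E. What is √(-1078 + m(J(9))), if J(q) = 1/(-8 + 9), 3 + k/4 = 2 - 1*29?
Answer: I*√1199 ≈ 34.627*I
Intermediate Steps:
k = -120 (k = -12 + 4*(2 - 1*29) = -12 + 4*(2 - 29) = -12 + 4*(-27) = -12 - 108 = -120)
J(q) = 1 (J(q) = 1/1 = 1)
m(E) = -120 - E
√(-1078 + m(J(9))) = √(-1078 + (-120 - 1*1)) = √(-1078 + (-120 - 1)) = √(-1078 - 121) = √(-1199) = I*√1199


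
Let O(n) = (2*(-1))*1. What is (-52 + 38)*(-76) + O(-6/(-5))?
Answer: 1062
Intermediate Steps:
O(n) = -2 (O(n) = -2*1 = -2)
(-52 + 38)*(-76) + O(-6/(-5)) = (-52 + 38)*(-76) - 2 = -14*(-76) - 2 = 1064 - 2 = 1062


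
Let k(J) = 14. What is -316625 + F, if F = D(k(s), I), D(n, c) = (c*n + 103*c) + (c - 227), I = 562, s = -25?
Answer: -250536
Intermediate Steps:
D(n, c) = -227 + 104*c + c*n (D(n, c) = (103*c + c*n) + (-227 + c) = -227 + 104*c + c*n)
F = 66089 (F = -227 + 104*562 + 562*14 = -227 + 58448 + 7868 = 66089)
-316625 + F = -316625 + 66089 = -250536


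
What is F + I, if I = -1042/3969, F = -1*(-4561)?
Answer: 18101567/3969 ≈ 4560.7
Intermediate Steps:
F = 4561
I = -1042/3969 (I = -1042*1/3969 = -1042/3969 ≈ -0.26253)
F + I = 4561 - 1042/3969 = 18101567/3969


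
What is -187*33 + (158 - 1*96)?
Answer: -6109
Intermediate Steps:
-187*33 + (158 - 1*96) = -6171 + (158 - 96) = -6171 + 62 = -6109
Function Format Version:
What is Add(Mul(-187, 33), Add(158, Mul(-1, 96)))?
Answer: -6109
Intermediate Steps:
Add(Mul(-187, 33), Add(158, Mul(-1, 96))) = Add(-6171, Add(158, -96)) = Add(-6171, 62) = -6109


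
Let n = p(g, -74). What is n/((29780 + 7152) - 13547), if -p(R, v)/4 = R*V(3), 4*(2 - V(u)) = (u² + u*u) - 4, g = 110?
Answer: 44/1559 ≈ 0.028223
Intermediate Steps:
V(u) = 3 - u²/2 (V(u) = 2 - ((u² + u*u) - 4)/4 = 2 - ((u² + u²) - 4)/4 = 2 - (2*u² - 4)/4 = 2 - (-4 + 2*u²)/4 = 2 + (1 - u²/2) = 3 - u²/2)
p(R, v) = 6*R (p(R, v) = -4*R*(3 - ½*3²) = -4*R*(3 - ½*9) = -4*R*(3 - 9/2) = -4*R*(-3)/2 = -(-6)*R = 6*R)
n = 660 (n = 6*110 = 660)
n/((29780 + 7152) - 13547) = 660/((29780 + 7152) - 13547) = 660/(36932 - 13547) = 660/23385 = 660*(1/23385) = 44/1559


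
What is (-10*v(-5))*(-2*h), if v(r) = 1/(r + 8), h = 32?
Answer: 640/3 ≈ 213.33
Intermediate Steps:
v(r) = 1/(8 + r)
(-10*v(-5))*(-2*h) = (-10/(8 - 5))*(-2*32) = -10/3*(-64) = 640/3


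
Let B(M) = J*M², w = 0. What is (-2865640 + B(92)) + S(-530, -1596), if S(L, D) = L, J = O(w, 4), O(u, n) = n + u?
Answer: -2832314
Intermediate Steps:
J = 4 (J = 4 + 0 = 4)
B(M) = 4*M²
(-2865640 + B(92)) + S(-530, -1596) = (-2865640 + 4*92²) - 530 = (-2865640 + 4*8464) - 530 = (-2865640 + 33856) - 530 = -2831784 - 530 = -2832314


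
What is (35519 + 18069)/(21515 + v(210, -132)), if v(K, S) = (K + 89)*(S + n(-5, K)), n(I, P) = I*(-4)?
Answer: -53588/11973 ≈ -4.4757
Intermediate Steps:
n(I, P) = -4*I
v(K, S) = (20 + S)*(89 + K) (v(K, S) = (K + 89)*(S - 4*(-5)) = (89 + K)*(S + 20) = (89 + K)*(20 + S) = (20 + S)*(89 + K))
(35519 + 18069)/(21515 + v(210, -132)) = (35519 + 18069)/(21515 + (1780 + 20*210 + 89*(-132) + 210*(-132))) = 53588/(21515 + (1780 + 4200 - 11748 - 27720)) = 53588/(21515 - 33488) = 53588/(-11973) = 53588*(-1/11973) = -53588/11973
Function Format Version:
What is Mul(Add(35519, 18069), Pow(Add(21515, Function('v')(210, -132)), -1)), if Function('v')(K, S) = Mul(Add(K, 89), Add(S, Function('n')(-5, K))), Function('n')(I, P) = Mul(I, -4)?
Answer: Rational(-53588, 11973) ≈ -4.4757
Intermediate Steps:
Function('n')(I, P) = Mul(-4, I)
Function('v')(K, S) = Mul(Add(20, S), Add(89, K)) (Function('v')(K, S) = Mul(Add(K, 89), Add(S, Mul(-4, -5))) = Mul(Add(89, K), Add(S, 20)) = Mul(Add(89, K), Add(20, S)) = Mul(Add(20, S), Add(89, K)))
Mul(Add(35519, 18069), Pow(Add(21515, Function('v')(210, -132)), -1)) = Mul(Add(35519, 18069), Pow(Add(21515, Add(1780, Mul(20, 210), Mul(89, -132), Mul(210, -132))), -1)) = Mul(53588, Pow(Add(21515, Add(1780, 4200, -11748, -27720)), -1)) = Mul(53588, Pow(Add(21515, -33488), -1)) = Mul(53588, Pow(-11973, -1)) = Mul(53588, Rational(-1, 11973)) = Rational(-53588, 11973)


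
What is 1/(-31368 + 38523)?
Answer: 1/7155 ≈ 0.00013976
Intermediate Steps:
1/(-31368 + 38523) = 1/7155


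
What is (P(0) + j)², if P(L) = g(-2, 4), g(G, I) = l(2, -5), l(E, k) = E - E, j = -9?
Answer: 81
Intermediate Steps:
l(E, k) = 0
g(G, I) = 0
P(L) = 0
(P(0) + j)² = (0 - 9)² = (-9)² = 81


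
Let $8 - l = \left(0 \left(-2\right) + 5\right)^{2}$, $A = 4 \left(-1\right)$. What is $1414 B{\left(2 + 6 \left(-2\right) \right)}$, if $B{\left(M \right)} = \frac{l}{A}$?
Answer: $\frac{12019}{2} \approx 6009.5$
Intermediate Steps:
$A = -4$
$l = -17$ ($l = 8 - \left(0 \left(-2\right) + 5\right)^{2} = 8 - \left(0 + 5\right)^{2} = 8 - 5^{2} = 8 - 25 = -17$)
$B{\left(M \right)} = \frac{17}{4}$ ($B{\left(M \right)} = - \frac{17}{-4} = \left(-17\right) \left(- \frac{1}{4}\right) = \frac{17}{4}$)
$1414 B{\left(2 + 6 \left(-2\right) \right)} = 1414 \cdot \frac{17}{4} = \frac{12019}{2}$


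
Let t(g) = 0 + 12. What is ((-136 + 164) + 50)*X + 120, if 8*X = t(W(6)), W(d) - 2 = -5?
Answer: 237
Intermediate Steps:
W(d) = -3 (W(d) = 2 - 5 = -3)
t(g) = 12
X = 3/2 (X = (⅛)*12 = 3/2 ≈ 1.5000)
((-136 + 164) + 50)*X + 120 = ((-136 + 164) + 50)*(3/2) + 120 = (28 + 50)*(3/2) + 120 = 78*(3/2) + 120 = 117 + 120 = 237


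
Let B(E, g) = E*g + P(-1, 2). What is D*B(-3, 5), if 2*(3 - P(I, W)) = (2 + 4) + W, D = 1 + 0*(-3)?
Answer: -16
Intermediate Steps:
D = 1 (D = 1 + 0 = 1)
P(I, W) = -W/2 (P(I, W) = 3 - ((2 + 4) + W)/2 = 3 - (6 + W)/2 = 3 + (-3 - W/2) = -W/2)
B(E, g) = -1 + E*g (B(E, g) = E*g - 1/2*2 = E*g - 1 = -1 + E*g)
D*B(-3, 5) = 1*(-1 - 3*5) = 1*(-1 - 15) = 1*(-16) = -16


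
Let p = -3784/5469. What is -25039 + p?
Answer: -136942075/5469 ≈ -25040.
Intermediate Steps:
p = -3784/5469 (p = -3784*1/5469 = -3784/5469 ≈ -0.69190)
-25039 + p = -25039 - 3784/5469 = -136942075/5469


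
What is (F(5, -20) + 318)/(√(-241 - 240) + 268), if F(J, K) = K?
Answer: 79864/72305 - 298*I*√481/72305 ≈ 1.1045 - 0.09039*I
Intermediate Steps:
(F(5, -20) + 318)/(√(-241 - 240) + 268) = (-20 + 318)/(√(-241 - 240) + 268) = 298/(√(-481) + 268) = 298/(I*√481 + 268) = 298/(268 + I*√481)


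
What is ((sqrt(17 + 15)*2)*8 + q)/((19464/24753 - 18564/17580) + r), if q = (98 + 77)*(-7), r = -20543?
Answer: 14807450875/248321188622 - 386806880*sqrt(2)/124160594311 ≈ 0.055224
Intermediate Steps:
q = -1225 (q = 175*(-7) = -1225)
((sqrt(17 + 15)*2)*8 + q)/((19464/24753 - 18564/17580) + r) = ((sqrt(17 + 15)*2)*8 - 1225)/((19464/24753 - 18564/17580) - 20543) = ((sqrt(32)*2)*8 - 1225)/((19464*(1/24753) - 18564*1/17580) - 20543) = (((4*sqrt(2))*2)*8 - 1225)/((6488/8251 - 1547/1465) - 20543) = ((8*sqrt(2))*8 - 1225)/(-3259377/12087715 - 20543) = (64*sqrt(2) - 1225)/(-248321188622/12087715) = (-1225 + 64*sqrt(2))*(-12087715/248321188622) = 14807450875/248321188622 - 386806880*sqrt(2)/124160594311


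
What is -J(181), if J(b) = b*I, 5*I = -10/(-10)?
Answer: -181/5 ≈ -36.200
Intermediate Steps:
I = 1/5 (I = (-10/(-10))/5 = (-10*(-1/10))/5 = (1/5)*1 = 1/5 ≈ 0.20000)
J(b) = b/5 (J(b) = b*(1/5) = b/5)
-J(181) = -181/5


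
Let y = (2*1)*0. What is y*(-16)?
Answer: 0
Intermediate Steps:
y = 0 (y = 2*0 = 0)
y*(-16) = 0*(-16) = 0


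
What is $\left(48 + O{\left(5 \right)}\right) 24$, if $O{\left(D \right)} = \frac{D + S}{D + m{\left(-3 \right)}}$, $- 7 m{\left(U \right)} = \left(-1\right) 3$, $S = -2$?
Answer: $\frac{22140}{19} \approx 1165.3$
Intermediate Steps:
$m{\left(U \right)} = \frac{3}{7}$ ($m{\left(U \right)} = - \frac{\left(-1\right) 3}{7} = \left(- \frac{1}{7}\right) \left(-3\right) = \frac{3}{7}$)
$O{\left(D \right)} = \frac{-2 + D}{\frac{3}{7} + D}$ ($O{\left(D \right)} = \frac{D - 2}{D + \frac{3}{7}} = \frac{-2 + D}{\frac{3}{7} + D}$)
$\left(48 + O{\left(5 \right)}\right) 24 = \left(48 + \frac{7 \left(-2 + 5\right)}{3 + 7 \cdot 5}\right) 24 = \left(48 + 7 \frac{1}{3 + 35} \cdot 3\right) 24 = \left(48 + 7 \cdot \frac{1}{38} \cdot 3\right) 24 = \left(48 + \frac{21}{38}\right) 24 = \frac{1845}{38} \cdot 24 = \frac{22140}{19}$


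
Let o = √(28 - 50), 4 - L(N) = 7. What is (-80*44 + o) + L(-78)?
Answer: -3523 + I*√22 ≈ -3523.0 + 4.6904*I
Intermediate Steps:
L(N) = -3 (L(N) = 4 - 1*7 = 4 - 7 = -3)
o = I*√22 (o = √(-22) = I*√22 ≈ 4.6904*I)
(-80*44 + o) + L(-78) = (-80*44 + I*√22) - 3 = (-3520 + I*√22) - 3 = -3523 + I*√22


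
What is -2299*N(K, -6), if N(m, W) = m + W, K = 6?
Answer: 0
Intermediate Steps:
N(m, W) = W + m
-2299*N(K, -6) = -2299*(-6 + 6) = -2299*0 = -1*0 = 0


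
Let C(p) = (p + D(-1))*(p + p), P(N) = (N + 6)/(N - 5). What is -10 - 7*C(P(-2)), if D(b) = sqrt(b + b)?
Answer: -102/7 + 8*I*sqrt(2) ≈ -14.571 + 11.314*I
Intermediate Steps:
D(b) = sqrt(2)*sqrt(b) (D(b) = sqrt(2*b) = sqrt(2)*sqrt(b))
P(N) = (6 + N)/(-5 + N)
C(p) = 2*p*(p + I*sqrt(2)) (C(p) = (p + sqrt(2)*sqrt(-1))*(p + p) = (p + sqrt(2)*I)*(2*p) = (p + I*sqrt(2))*(2*p) = 2*p*(p + I*sqrt(2)))
-10 - 7*C(P(-2)) = -10 - 14*(6 - 2)/(-5 - 2)*((6 - 2)/(-5 - 2) + I*sqrt(2)) = -10 - 14*4/(-7)*(4/(-7) + I*sqrt(2)) = -10 - 14*(-1/7*4)*(-1/7*4 + I*sqrt(2)) = -10 - 14*(-4)*(-4/7 + I*sqrt(2))/7 = -10 - 7*(32/49 - 8*I*sqrt(2)/7) = -10 + (-32/7 + 8*I*sqrt(2)) = -102/7 + 8*I*sqrt(2)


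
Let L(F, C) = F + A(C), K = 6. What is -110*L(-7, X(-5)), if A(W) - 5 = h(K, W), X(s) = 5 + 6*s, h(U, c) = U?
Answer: -440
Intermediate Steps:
A(W) = 11 (A(W) = 5 + 6 = 11)
L(F, C) = 11 + F (L(F, C) = F + 11 = 11 + F)
-110*L(-7, X(-5)) = -110*(11 - 7) = -110*4 = -440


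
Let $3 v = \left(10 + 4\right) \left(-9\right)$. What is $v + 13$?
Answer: $-29$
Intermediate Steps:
$v = -42$ ($v = \frac{\left(10 + 4\right) \left(-9\right)}{3} = \frac{14 \left(-9\right)}{3} = \frac{1}{3} \left(-126\right) = -42$)
$v + 13 = -42 + 13 = -29$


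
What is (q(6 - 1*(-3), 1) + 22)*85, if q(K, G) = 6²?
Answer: 4930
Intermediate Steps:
q(K, G) = 36
(q(6 - 1*(-3), 1) + 22)*85 = (36 + 22)*85 = 58*85 = 4930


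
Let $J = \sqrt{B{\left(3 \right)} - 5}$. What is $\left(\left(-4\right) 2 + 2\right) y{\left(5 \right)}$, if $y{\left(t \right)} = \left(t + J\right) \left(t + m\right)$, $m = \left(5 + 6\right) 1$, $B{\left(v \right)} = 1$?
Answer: $-480 - 192 i \approx -480.0 - 192.0 i$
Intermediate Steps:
$J = 2 i$ ($J = \sqrt{1 - 5} = \sqrt{-4} = 2 i \approx 2.0 i$)
$m = 11$ ($m = 11 \cdot 1 = 11$)
$y{\left(t \right)} = \left(11 + t\right) \left(t + 2 i\right)$ ($y{\left(t \right)} = \left(t + 2 i\right) \left(t + 11\right) = \left(t + 2 i\right) \left(11 + t\right) = \left(11 + t\right) \left(t + 2 i\right)$)
$\left(\left(-4\right) 2 + 2\right) y{\left(5 \right)} = \left(\left(-4\right) 2 + 2\right) \left(5^{2} + 22 i + 5 \left(11 + 2 i\right)\right) = \left(-8 + 2\right) \left(25 + 22 i + \left(55 + 10 i\right)\right) = - 6 \left(80 + 32 i\right) = -480 - 192 i$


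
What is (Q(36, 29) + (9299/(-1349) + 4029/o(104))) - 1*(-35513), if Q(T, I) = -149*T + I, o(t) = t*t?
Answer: 440225536689/14590784 ≈ 30171.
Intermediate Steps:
o(t) = t²
Q(T, I) = I - 149*T
(Q(36, 29) + (9299/(-1349) + 4029/o(104))) - 1*(-35513) = ((29 - 149*36) + (9299/(-1349) + 4029/(104²))) - 1*(-35513) = ((29 - 5364) + (9299*(-1/1349) + 4029/10816)) + 35513 = (-5335 + (-9299/1349 + 4029*(1/10816))) + 35513 = (-5335 + (-9299/1349 + 4029/10816)) + 35513 = (-5335 - 95142863/14590784) + 35513 = -77936975503/14590784 + 35513 = 440225536689/14590784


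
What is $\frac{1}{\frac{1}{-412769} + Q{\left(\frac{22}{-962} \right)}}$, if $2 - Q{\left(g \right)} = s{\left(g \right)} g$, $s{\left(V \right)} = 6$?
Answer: $\frac{198541889}{424326051} \approx 0.4679$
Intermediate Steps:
$Q{\left(g \right)} = 2 - 6 g$
$\frac{1}{\frac{1}{-412769} + Q{\left(\frac{22}{-962} \right)}} = \frac{1}{\frac{1}{-412769} + \left(2 - 6 \frac{22}{-962}\right)} = \frac{1}{- \frac{1}{412769} + \left(2 - 6 \cdot 22 \left(- \frac{1}{962}\right)\right)} = \frac{1}{- \frac{1}{412769} + \left(2 - - \frac{66}{481}\right)} = \frac{1}{- \frac{1}{412769} + \left(2 + \frac{66}{481}\right)} = \frac{1}{- \frac{1}{412769} + \frac{1028}{481}} = \frac{1}{\frac{424326051}{198541889}} = \frac{198541889}{424326051}$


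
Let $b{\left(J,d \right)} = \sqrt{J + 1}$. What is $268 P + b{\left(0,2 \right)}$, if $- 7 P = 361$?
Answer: $- \frac{96741}{7} \approx -13820.0$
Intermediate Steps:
$P = - \frac{361}{7}$ ($P = \left(- \frac{1}{7}\right) 361 = - \frac{361}{7} \approx -51.571$)
$b{\left(J,d \right)} = \sqrt{1 + J}$
$268 P + b{\left(0,2 \right)} = 268 \left(- \frac{361}{7}\right) + \sqrt{1 + 0} = - \frac{96748}{7} + \sqrt{1} = - \frac{96748}{7} + 1 = - \frac{96741}{7}$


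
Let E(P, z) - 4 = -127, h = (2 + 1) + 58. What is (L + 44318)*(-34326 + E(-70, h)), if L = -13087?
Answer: -1075876719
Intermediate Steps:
h = 61 (h = 3 + 58 = 61)
E(P, z) = -123 (E(P, z) = 4 - 127 = -123)
(L + 44318)*(-34326 + E(-70, h)) = (-13087 + 44318)*(-34326 - 123) = 31231*(-34449) = -1075876719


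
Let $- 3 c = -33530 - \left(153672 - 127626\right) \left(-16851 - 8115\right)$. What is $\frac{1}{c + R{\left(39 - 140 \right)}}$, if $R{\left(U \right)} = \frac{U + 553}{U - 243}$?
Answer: $- \frac{258}{55919858255} \approx -4.6137 \cdot 10^{-9}$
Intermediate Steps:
$R{\left(U \right)} = \frac{553 + U}{-243 + U}$
$c = - \frac{650230906}{3}$ ($c = - \frac{-33530 - \left(153672 - 127626\right) \left(-16851 - 8115\right)}{3} = - \frac{-33530 - 26046 \left(-24966\right)}{3} = - \frac{-33530 - -650264436}{3} = - \frac{-33530 + 650264436}{3} = \left(- \frac{1}{3}\right) 650230906 = - \frac{650230906}{3} \approx -2.1674 \cdot 10^{8}$)
$\frac{1}{c + R{\left(39 - 140 \right)}} = \frac{1}{- \frac{650230906}{3} + \frac{553 + \left(39 - 140\right)}{-243 + \left(39 - 140\right)}} = \frac{1}{- \frac{650230906}{3} + \frac{553 - 101}{-243 - 101}} = \frac{1}{- \frac{650230906}{3} + \frac{1}{-344} \cdot 452} = \frac{1}{- \frac{650230906}{3} - \frac{113}{86}} = \frac{1}{- \frac{55919858255}{258}} = - \frac{258}{55919858255}$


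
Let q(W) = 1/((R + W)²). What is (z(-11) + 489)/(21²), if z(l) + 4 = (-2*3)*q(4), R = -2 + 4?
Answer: 2909/2646 ≈ 1.0994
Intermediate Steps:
R = 2
q(W) = (2 + W)⁻² (q(W) = 1/((2 + W)²) = (2 + W)⁻²)
z(l) = -25/6 (z(l) = -4 + (-2*3)/(2 + 4)² = -4 - 6/6² = -4 - 6*1/36 = -4 - ⅙ = -25/6)
(z(-11) + 489)/(21²) = (-25/6 + 489)/(21²) = (2909/6)/441 = (2909/6)*(1/441) = 2909/2646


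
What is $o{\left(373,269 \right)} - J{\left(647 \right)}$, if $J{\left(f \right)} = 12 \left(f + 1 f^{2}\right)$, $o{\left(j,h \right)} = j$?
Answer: $-5030699$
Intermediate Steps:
$J{\left(f \right)} = 12 f + 12 f^{2}$ ($J{\left(f \right)} = 12 \left(f + f^{2}\right) = 12 f + 12 f^{2}$)
$o{\left(373,269 \right)} - J{\left(647 \right)} = 373 - 12 \cdot 647 \left(1 + 647\right) = 373 - 12 \cdot 647 \cdot 648 = 373 - 5031072 = -5030699$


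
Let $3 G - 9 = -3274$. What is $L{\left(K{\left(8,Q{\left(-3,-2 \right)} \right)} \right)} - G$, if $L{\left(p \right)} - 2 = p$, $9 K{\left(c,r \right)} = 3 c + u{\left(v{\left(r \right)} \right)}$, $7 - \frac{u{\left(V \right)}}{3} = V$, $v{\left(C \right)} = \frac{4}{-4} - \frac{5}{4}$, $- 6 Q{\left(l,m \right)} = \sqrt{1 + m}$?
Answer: $\frac{13153}{12} \approx 1096.1$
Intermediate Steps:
$G = - \frac{3265}{3}$ ($G = 3 + \frac{1}{3} \left(-3274\right) = 3 - \frac{3274}{3} = - \frac{3265}{3} \approx -1088.3$)
$Q{\left(l,m \right)} = - \frac{\sqrt{1 + m}}{6}$
$v{\left(C \right)} = - \frac{9}{4}$ ($v{\left(C \right)} = 4 \left(- \frac{1}{4}\right) - \frac{5}{4} = -1 - \frac{5}{4} = - \frac{9}{4}$)
$u{\left(V \right)} = 21 - 3 V$
$K{\left(c,r \right)} = \frac{37}{12} + \frac{c}{3}$ ($K{\left(c,r \right)} = \frac{3 c + \left(21 - - \frac{27}{4}\right)}{9} = \frac{3 c + \left(21 + \frac{27}{4}\right)}{9} = \frac{3 c + \frac{111}{4}}{9} = \frac{\frac{111}{4} + 3 c}{9} = \frac{37}{12} + \frac{c}{3}$)
$L{\left(p \right)} = 2 + p$
$L{\left(K{\left(8,Q{\left(-3,-2 \right)} \right)} \right)} - G = \left(2 + \left(\frac{37}{12} + \frac{1}{3} \cdot 8\right)\right) - - \frac{3265}{3} = \left(2 + \left(\frac{37}{12} + \frac{8}{3}\right)\right) + \frac{3265}{3} = \left(2 + \frac{23}{4}\right) + \frac{3265}{3} = \frac{31}{4} + \frac{3265}{3} = \frac{13153}{12}$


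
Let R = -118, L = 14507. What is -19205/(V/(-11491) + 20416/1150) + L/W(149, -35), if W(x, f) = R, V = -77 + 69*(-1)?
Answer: -4169086165324/3462830301 ≈ -1204.0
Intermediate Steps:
V = -146 (V = -77 - 69 = -146)
W(x, f) = -118
-19205/(V/(-11491) + 20416/1150) + L/W(149, -35) = -19205/(-146/(-11491) + 20416/1150) + 14507/(-118) = -19205/(-146*(-1/11491) + 20416*(1/1150)) + 14507*(-1/118) = -19205/(146/11491 + 10208/575) - 14507/118 = -19205/117384078/6607325 - 14507/118 = -19205*6607325/117384078 - 14507/118 = -126893676625/117384078 - 14507/118 = -4169086165324/3462830301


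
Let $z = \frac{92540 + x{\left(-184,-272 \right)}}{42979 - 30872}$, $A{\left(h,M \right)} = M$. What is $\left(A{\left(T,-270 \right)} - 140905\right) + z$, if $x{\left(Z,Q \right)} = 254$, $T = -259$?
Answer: $- \frac{1709112931}{12107} \approx -1.4117 \cdot 10^{5}$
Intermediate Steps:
$z = \frac{92794}{12107}$ ($z = \frac{92540 + 254}{42979 - 30872} = \frac{92794}{42979 - 30872} = \frac{92794}{12107} \approx 7.6645$)
$\left(A{\left(T,-270 \right)} - 140905\right) + z = \left(-270 - 140905\right) + \frac{92794}{12107} = -141175 + \frac{92794}{12107} = - \frac{1709112931}{12107}$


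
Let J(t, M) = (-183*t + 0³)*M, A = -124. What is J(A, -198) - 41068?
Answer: -4534084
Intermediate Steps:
J(t, M) = -183*M*t (J(t, M) = (-183*t + 0)*M = (-183*t)*M = -183*M*t)
J(A, -198) - 41068 = -183*(-198)*(-124) - 41068 = -4493016 - 41068 = -4534084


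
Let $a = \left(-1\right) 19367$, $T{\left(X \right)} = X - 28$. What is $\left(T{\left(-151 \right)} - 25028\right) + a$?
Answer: $-44574$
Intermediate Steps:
$T{\left(X \right)} = -28 + X$
$a = -19367$
$\left(T{\left(-151 \right)} - 25028\right) + a = \left(\left(-28 - 151\right) - 25028\right) - 19367 = \left(-179 - 25028\right) - 19367 = -25207 - 19367 = -44574$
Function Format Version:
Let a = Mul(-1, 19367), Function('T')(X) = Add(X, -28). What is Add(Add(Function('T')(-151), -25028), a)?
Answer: -44574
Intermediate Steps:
Function('T')(X) = Add(-28, X)
a = -19367
Add(Add(Function('T')(-151), -25028), a) = Add(Add(Add(-28, -151), -25028), -19367) = Add(Add(-179, -25028), -19367) = Add(-25207, -19367) = -44574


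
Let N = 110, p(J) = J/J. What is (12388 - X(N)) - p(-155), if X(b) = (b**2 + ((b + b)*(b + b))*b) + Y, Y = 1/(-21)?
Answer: -111797972/21 ≈ -5.3237e+6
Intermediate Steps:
p(J) = 1
Y = -1/21 ≈ -0.047619
X(b) = -1/21 + b**2 + 4*b**3 (X(b) = (b**2 + ((b + b)*(b + b))*b) - 1/21 = (b**2 + ((2*b)*(2*b))*b) - 1/21 = (b**2 + (4*b**2)*b) - 1/21 = (b**2 + 4*b**3) - 1/21 = -1/21 + b**2 + 4*b**3)
(12388 - X(N)) - p(-155) = (12388 - (-1/21 + 110**2 + 4*110**3)) - 1*1 = (12388 - (-1/21 + 12100 + 4*1331000)) - 1 = (12388 - (-1/21 + 12100 + 5324000)) - 1 = (12388 - 1*112058099/21) - 1 = (12388 - 112058099/21) - 1 = -111797951/21 - 1 = -111797972/21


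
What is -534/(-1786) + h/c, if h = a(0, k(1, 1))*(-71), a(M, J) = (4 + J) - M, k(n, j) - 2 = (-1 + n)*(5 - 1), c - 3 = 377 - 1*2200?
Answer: 433179/812630 ≈ 0.53306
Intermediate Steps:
c = -1820 (c = 3 + (377 - 1*2200) = 3 + (377 - 2200) = 3 - 1823 = -1820)
k(n, j) = -2 + 4*n (k(n, j) = 2 + (-1 + n)*(5 - 1) = 2 + (-1 + n)*4 = 2 + (-4 + 4*n) = -2 + 4*n)
a(M, J) = 4 + J - M
h = -426 (h = (4 + (-2 + 4*1) - 1*0)*(-71) = (4 + (-2 + 4) + 0)*(-71) = (4 + 2 + 0)*(-71) = 6*(-71) = -426)
-534/(-1786) + h/c = -534/(-1786) - 426/(-1820) = -534*(-1/1786) - 426*(-1/1820) = 267/893 + 213/910 = 433179/812630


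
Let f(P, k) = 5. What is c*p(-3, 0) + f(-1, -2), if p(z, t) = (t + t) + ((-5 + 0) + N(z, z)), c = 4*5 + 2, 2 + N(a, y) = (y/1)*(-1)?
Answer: -83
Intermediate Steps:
N(a, y) = -2 - y (N(a, y) = -2 + (y/1)*(-1) = -2 + (y*1)*(-1) = -2 + y*(-1) = -2 - y)
c = 22 (c = 20 + 2 = 22)
p(z, t) = -7 - z + 2*t (p(z, t) = (t + t) + ((-5 + 0) + (-2 - z)) = 2*t + (-5 + (-2 - z)) = 2*t + (-7 - z) = -7 - z + 2*t)
c*p(-3, 0) + f(-1, -2) = 22*(-7 - 1*(-3) + 2*0) + 5 = 22*(-7 + 3 + 0) + 5 = 22*(-4) + 5 = -88 + 5 = -83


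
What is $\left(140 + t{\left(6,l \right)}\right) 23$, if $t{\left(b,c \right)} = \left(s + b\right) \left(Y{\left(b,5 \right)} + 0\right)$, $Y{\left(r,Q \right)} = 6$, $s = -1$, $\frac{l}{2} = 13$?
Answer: $3910$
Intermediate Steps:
$l = 26$ ($l = 2 \cdot 13 = 26$)
$t{\left(b,c \right)} = -6 + 6 b$ ($t{\left(b,c \right)} = \left(-1 + b\right) \left(6 + 0\right) = \left(-1 + b\right) 6 = -6 + 6 b$)
$\left(140 + t{\left(6,l \right)}\right) 23 = \left(140 + \left(-6 + 6 \cdot 6\right)\right) 23 = \left(140 + \left(-6 + 36\right)\right) 23 = \left(140 + 30\right) 23 = 170 \cdot 23 = 3910$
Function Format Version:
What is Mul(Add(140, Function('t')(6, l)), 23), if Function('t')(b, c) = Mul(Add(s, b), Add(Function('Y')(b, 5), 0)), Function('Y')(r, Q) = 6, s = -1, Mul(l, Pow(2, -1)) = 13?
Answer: 3910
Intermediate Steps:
l = 26 (l = Mul(2, 13) = 26)
Function('t')(b, c) = Add(-6, Mul(6, b)) (Function('t')(b, c) = Mul(Add(-1, b), Add(6, 0)) = Mul(Add(-1, b), 6) = Add(-6, Mul(6, b)))
Mul(Add(140, Function('t')(6, l)), 23) = Mul(Add(140, Add(-6, Mul(6, 6))), 23) = Mul(Add(140, Add(-6, 36)), 23) = Mul(Add(140, 30), 23) = Mul(170, 23) = 3910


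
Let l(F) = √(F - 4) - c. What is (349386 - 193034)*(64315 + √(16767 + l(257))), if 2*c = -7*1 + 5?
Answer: 10055778880 + 156352*√(16768 + √253) ≈ 1.0076e+10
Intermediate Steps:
c = -1 (c = (-7*1 + 5)/2 = (-7 + 5)/2 = (½)*(-2) = -1)
l(F) = 1 + √(-4 + F) (l(F) = √(F - 4) - 1*(-1) = √(-4 + F) + 1 = 1 + √(-4 + F))
(349386 - 193034)*(64315 + √(16767 + l(257))) = (349386 - 193034)*(64315 + √(16767 + (1 + √(-4 + 257)))) = 156352*(64315 + √(16767 + (1 + √253))) = 156352*(64315 + √(16768 + √253)) = 10055778880 + 156352*√(16768 + √253)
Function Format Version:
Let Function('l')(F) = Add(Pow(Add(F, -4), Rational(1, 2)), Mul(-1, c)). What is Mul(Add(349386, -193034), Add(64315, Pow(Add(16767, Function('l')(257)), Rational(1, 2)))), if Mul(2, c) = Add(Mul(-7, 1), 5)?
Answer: Add(10055778880, Mul(156352, Pow(Add(16768, Pow(253, Rational(1, 2))), Rational(1, 2)))) ≈ 1.0076e+10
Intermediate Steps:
c = -1 (c = Mul(Rational(1, 2), Add(Mul(-7, 1), 5)) = Mul(Rational(1, 2), Add(-7, 5)) = Mul(Rational(1, 2), -2) = -1)
Function('l')(F) = Add(1, Pow(Add(-4, F), Rational(1, 2))) (Function('l')(F) = Add(Pow(Add(F, -4), Rational(1, 2)), Mul(-1, -1)) = Add(Pow(Add(-4, F), Rational(1, 2)), 1) = Add(1, Pow(Add(-4, F), Rational(1, 2))))
Mul(Add(349386, -193034), Add(64315, Pow(Add(16767, Function('l')(257)), Rational(1, 2)))) = Mul(Add(349386, -193034), Add(64315, Pow(Add(16767, Add(1, Pow(Add(-4, 257), Rational(1, 2)))), Rational(1, 2)))) = Mul(156352, Add(64315, Pow(Add(16767, Add(1, Pow(253, Rational(1, 2)))), Rational(1, 2)))) = Mul(156352, Add(64315, Pow(Add(16768, Pow(253, Rational(1, 2))), Rational(1, 2)))) = Add(10055778880, Mul(156352, Pow(Add(16768, Pow(253, Rational(1, 2))), Rational(1, 2))))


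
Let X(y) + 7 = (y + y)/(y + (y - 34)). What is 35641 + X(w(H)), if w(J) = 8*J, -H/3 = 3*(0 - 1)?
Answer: 1959942/55 ≈ 35635.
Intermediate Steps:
H = 9 (H = -9*(0 - 1) = -9*(-1) = -3*(-3) = 9)
X(y) = -7 + 2*y/(-34 + 2*y) (X(y) = -7 + (y + y)/(y + (y - 34)) = -7 + (2*y)/(y + (-34 + y)) = -7 + (2*y)/(-34 + 2*y) = -7 + 2*y/(-34 + 2*y))
35641 + X(w(H)) = 35641 + (119 - 48*9)/(-17 + 8*9) = 35641 + (119 - 6*72)/(-17 + 72) = 35641 + (119 - 432)/55 = 35641 + (1/55)*(-313) = 35641 - 313/55 = 1959942/55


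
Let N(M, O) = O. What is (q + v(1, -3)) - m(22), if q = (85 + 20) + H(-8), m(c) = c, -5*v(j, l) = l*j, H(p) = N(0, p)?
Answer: 378/5 ≈ 75.600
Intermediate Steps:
H(p) = p
v(j, l) = -j*l/5 (v(j, l) = -l*j/5 = -j*l/5)
q = 97 (q = (85 + 20) - 8 = 105 - 8 = 97)
(q + v(1, -3)) - m(22) = (97 - ⅕*1*(-3)) - 1*22 = (97 + ⅗) - 22 = 488/5 - 22 = 378/5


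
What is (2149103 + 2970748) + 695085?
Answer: 5814936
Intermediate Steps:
(2149103 + 2970748) + 695085 = 5119851 + 695085 = 5814936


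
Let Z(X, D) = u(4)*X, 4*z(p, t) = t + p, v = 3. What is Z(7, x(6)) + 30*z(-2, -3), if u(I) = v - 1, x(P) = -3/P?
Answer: -47/2 ≈ -23.500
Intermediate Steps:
z(p, t) = p/4 + t/4 (z(p, t) = (t + p)/4 = (p + t)/4 = p/4 + t/4)
u(I) = 2 (u(I) = 3 - 1 = 2)
Z(X, D) = 2*X
Z(7, x(6)) + 30*z(-2, -3) = 2*7 + 30*((¼)*(-2) + (¼)*(-3)) = 14 + 30*(-½ - ¾) = 14 + 30*(-5/4) = 14 - 75/2 = -47/2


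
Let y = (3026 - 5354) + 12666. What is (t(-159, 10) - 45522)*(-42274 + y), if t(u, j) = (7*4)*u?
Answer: 1595969664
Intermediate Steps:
y = 10338 (y = -2328 + 12666 = 10338)
t(u, j) = 28*u
(t(-159, 10) - 45522)*(-42274 + y) = (28*(-159) - 45522)*(-42274 + 10338) = (-4452 - 45522)*(-31936) = -49974*(-31936) = 1595969664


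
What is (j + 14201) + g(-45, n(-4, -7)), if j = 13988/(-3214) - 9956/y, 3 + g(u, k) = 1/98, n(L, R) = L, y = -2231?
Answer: 4988527636329/351351266 ≈ 14198.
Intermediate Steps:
g(u, k) = -293/98 (g(u, k) = -3 + 1/98 = -293/98)
j = 395678/3585217 (j = 13988/(-3214) - 9956/(-2231) = 13988*(-1/3214) - 9956*(-1/2231) = -6994/1607 + 9956/2231 = 395678/3585217 ≈ 0.11036)
(j + 14201) + g(-45, n(-4, -7)) = (395678/3585217 + 14201) - 293/98 = 50914062295/3585217 - 293/98 = 4988527636329/351351266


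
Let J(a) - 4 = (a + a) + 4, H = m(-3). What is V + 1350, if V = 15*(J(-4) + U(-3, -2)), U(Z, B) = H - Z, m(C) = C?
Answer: 1350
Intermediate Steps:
H = -3
U(Z, B) = -3 - Z
J(a) = 8 + 2*a (J(a) = 4 + ((a + a) + 4) = 4 + (2*a + 4) = 4 + (4 + 2*a) = 8 + 2*a)
V = 0 (V = 15*((8 + 2*(-4)) + (-3 - 1*(-3))) = 15*((8 - 8) + (-3 + 3)) = 15*(0 + 0) = 15*0 = 0)
V + 1350 = 0 + 1350 = 1350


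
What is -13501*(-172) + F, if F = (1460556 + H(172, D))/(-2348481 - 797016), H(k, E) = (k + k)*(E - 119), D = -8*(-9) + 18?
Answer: 7304383608904/3145497 ≈ 2.3222e+6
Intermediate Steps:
D = 90 (D = 72 + 18 = 90)
H(k, E) = 2*k*(-119 + E) (H(k, E) = (2*k)*(-119 + E) = 2*k*(-119 + E))
F = -1450580/3145497 (F = (1460556 + 2*172*(-119 + 90))/(-2348481 - 797016) = (1460556 + 2*172*(-29))/(-3145497) = (1460556 - 9976)*(-1/3145497) = 1450580*(-1/3145497) = -1450580/3145497 ≈ -0.46116)
-13501*(-172) + F = -13501*(-172) - 1450580/3145497 = 2322172 - 1450580/3145497 = 7304383608904/3145497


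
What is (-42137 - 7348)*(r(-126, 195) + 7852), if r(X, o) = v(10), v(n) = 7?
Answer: -388902615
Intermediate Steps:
r(X, o) = 7
(-42137 - 7348)*(r(-126, 195) + 7852) = (-42137 - 7348)*(7 + 7852) = -49485*7859 = -388902615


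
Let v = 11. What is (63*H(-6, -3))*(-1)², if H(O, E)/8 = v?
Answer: 5544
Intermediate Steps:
H(O, E) = 88 (H(O, E) = 8*11 = 88)
(63*H(-6, -3))*(-1)² = (63*88)*(-1)² = 5544*1 = 5544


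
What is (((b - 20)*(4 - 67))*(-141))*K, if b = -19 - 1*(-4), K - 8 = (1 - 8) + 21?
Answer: -6839910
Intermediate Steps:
K = 22 (K = 8 + ((1 - 8) + 21) = 8 + (-7 + 21) = 8 + 14 = 22)
b = -15 (b = -19 + 4 = -15)
(((b - 20)*(4 - 67))*(-141))*K = (((-15 - 20)*(4 - 67))*(-141))*22 = (-35*(-63)*(-141))*22 = (2205*(-141))*22 = -310905*22 = -6839910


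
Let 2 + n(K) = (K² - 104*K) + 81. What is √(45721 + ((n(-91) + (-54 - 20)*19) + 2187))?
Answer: √64326 ≈ 253.63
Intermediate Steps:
n(K) = 79 + K² - 104*K (n(K) = -2 + ((K² - 104*K) + 81) = -2 + (81 + K² - 104*K) = 79 + K² - 104*K)
√(45721 + ((n(-91) + (-54 - 20)*19) + 2187)) = √(45721 + (((79 + (-91)² - 104*(-91)) + (-54 - 20)*19) + 2187)) = √(45721 + (((79 + 8281 + 9464) - 74*19) + 2187)) = √(45721 + ((17824 - 1406) + 2187)) = √(45721 + (16418 + 2187)) = √(45721 + 18605) = √64326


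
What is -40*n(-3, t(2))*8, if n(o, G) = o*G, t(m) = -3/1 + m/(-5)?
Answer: -3264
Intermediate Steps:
t(m) = -3 - m/5 (t(m) = -3*1 + m*(-1/5) = -3 - m/5)
n(o, G) = G*o
-40*n(-3, t(2))*8 = -40*(-3 - 1/5*2)*(-3)*8 = -40*(-3 - 2/5)*(-3)*8 = -(-136)*(-3)*8 = -40*51/5*8 = -408*8 = -3264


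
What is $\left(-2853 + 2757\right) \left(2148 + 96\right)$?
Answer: $-215424$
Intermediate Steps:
$\left(-2853 + 2757\right) \left(2148 + 96\right) = \left(-96\right) 2244 = -215424$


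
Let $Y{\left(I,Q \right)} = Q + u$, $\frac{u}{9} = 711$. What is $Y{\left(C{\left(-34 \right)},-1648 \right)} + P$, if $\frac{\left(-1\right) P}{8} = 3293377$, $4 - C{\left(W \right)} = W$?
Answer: $-26342265$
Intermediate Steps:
$u = 6399$ ($u = 9 \cdot 711 = 6399$)
$C{\left(W \right)} = 4 - W$
$Y{\left(I,Q \right)} = 6399 + Q$ ($Y{\left(I,Q \right)} = Q + 6399 = 6399 + Q$)
$P = -26347016$ ($P = \left(-8\right) 3293377 = -26347016$)
$Y{\left(C{\left(-34 \right)},-1648 \right)} + P = \left(6399 - 1648\right) - 26347016 = 4751 - 26347016 = -26342265$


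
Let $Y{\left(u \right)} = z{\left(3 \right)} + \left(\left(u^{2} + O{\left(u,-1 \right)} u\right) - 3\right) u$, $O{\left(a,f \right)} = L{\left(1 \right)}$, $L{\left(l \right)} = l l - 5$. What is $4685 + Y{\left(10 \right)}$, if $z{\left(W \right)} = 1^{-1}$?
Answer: $5256$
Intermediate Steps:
$L{\left(l \right)} = -5 + l^{2}$ ($L{\left(l \right)} = l^{2} - 5 = -5 + l^{2}$)
$z{\left(W \right)} = 1$
$O{\left(a,f \right)} = -4$ ($O{\left(a,f \right)} = -5 + 1^{2} = -5 + 1 = -4$)
$Y{\left(u \right)} = 1 + u \left(-3 + u^{2} - 4 u\right)$ ($Y{\left(u \right)} = 1 + \left(\left(u^{2} - 4 u\right) - 3\right) u = 1 + \left(-3 + u^{2} - 4 u\right) u = 1 + u \left(-3 + u^{2} - 4 u\right)$)
$4685 + Y{\left(10 \right)} = 4685 + \left(1 + 10^{3} - 4 \cdot 10^{2} - 30\right) = 4685 + \left(1 + 1000 - 400 - 30\right) = 4685 + 571 = 5256$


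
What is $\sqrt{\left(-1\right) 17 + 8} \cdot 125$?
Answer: $375 i \approx 375.0 i$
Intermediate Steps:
$\sqrt{\left(-1\right) 17 + 8} \cdot 125 = \sqrt{-17 + 8} \cdot 125 = \sqrt{-9} \cdot 125 = 3 i 125 = 375 i$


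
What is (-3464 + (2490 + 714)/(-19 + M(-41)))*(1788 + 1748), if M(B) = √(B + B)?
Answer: -5641433408/443 - 11329344*I*√82/443 ≈ -1.2735e+7 - 2.3158e+5*I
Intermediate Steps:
M(B) = √2*√B (M(B) = √(2*B) = √2*√B)
(-3464 + (2490 + 714)/(-19 + M(-41)))*(1788 + 1748) = (-3464 + (2490 + 714)/(-19 + √2*√(-41)))*(1788 + 1748) = (-3464 + 3204/(-19 + √2*(I*√41)))*3536 = (-3464 + 3204/(-19 + I*√82))*3536 = -12248704 + 11329344/(-19 + I*√82)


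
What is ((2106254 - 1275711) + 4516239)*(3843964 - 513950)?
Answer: 17804858914948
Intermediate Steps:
((2106254 - 1275711) + 4516239)*(3843964 - 513950) = (830543 + 4516239)*3330014 = 5346782*3330014 = 17804858914948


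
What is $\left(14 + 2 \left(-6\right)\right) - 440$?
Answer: $-438$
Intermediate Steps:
$\left(14 + 2 \left(-6\right)\right) - 440 = \left(14 - 12\right) - 440 = 2 - 440 = -438$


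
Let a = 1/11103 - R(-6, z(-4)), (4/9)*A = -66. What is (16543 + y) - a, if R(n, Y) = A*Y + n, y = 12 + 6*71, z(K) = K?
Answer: 195068606/11103 ≈ 17569.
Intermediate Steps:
y = 438 (y = 12 + 426 = 438)
A = -297/2 (A = (9/4)*(-66) = -297/2 ≈ -148.50)
R(n, Y) = n - 297*Y/2 (R(n, Y) = -297*Y/2 + n = n - 297*Y/2)
a = -6528563/11103 (a = 1/11103 - (-6 - 297/2*(-4)) = 1/11103 - (-6 + 594) = 1/11103 - 1*588 = 1/11103 - 588 = -6528563/11103 ≈ -588.00)
(16543 + y) - a = (16543 + 438) - 1*(-6528563/11103) = 16981 + 6528563/11103 = 195068606/11103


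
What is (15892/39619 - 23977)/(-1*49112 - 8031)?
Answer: 949928871/2263948517 ≈ 0.41959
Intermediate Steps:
(15892/39619 - 23977)/(-1*49112 - 8031) = (15892*(1/39619) - 23977)/(-49112 - 8031) = (15892/39619 - 23977)/(-57143) = -949928871/39619*(-1/57143) = 949928871/2263948517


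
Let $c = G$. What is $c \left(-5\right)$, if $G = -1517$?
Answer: $7585$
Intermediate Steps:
$c = -1517$
$c \left(-5\right) = \left(-1517\right) \left(-5\right) = 7585$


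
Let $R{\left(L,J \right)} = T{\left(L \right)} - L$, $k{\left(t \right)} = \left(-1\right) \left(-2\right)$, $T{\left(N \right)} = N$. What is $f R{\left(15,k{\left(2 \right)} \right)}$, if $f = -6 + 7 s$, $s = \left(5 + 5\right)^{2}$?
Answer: $0$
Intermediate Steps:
$s = 100$ ($s = 10^{2} = 100$)
$k{\left(t \right)} = 2$
$R{\left(L,J \right)} = 0$ ($R{\left(L,J \right)} = L - L = 0$)
$f = 694$ ($f = -6 + 7 \cdot 100 = -6 + 700 = 694$)
$f R{\left(15,k{\left(2 \right)} \right)} = 694 \cdot 0 = 0$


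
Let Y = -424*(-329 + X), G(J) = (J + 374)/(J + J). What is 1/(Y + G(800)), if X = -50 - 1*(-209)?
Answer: 800/57664587 ≈ 1.3873e-5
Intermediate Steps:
X = 159 (X = -50 + 209 = 159)
G(J) = (374 + J)/(2*J) (G(J) = (374 + J)/((2*J)) = (374 + J)*(1/(2*J)) = (374 + J)/(2*J))
Y = 72080 (Y = -424*(-329 + 159) = -424*(-170) = 72080)
1/(Y + G(800)) = 1/(72080 + (1/2)*(374 + 800)/800) = 1/(72080 + (1/2)*(1/800)*1174) = 1/(72080 + 587/800) = 1/(57664587/800) = 800/57664587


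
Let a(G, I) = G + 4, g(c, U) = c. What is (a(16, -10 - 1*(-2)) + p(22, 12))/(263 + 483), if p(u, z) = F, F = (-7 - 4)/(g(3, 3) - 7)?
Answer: 91/2984 ≈ 0.030496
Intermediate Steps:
a(G, I) = 4 + G
F = 11/4 (F = (-7 - 4)/(3 - 7) = -11/(-4) = -11*(-1/4) = 11/4 ≈ 2.7500)
p(u, z) = 11/4
(a(16, -10 - 1*(-2)) + p(22, 12))/(263 + 483) = ((4 + 16) + 11/4)/(263 + 483) = (20 + 11/4)/746 = (91/4)*(1/746) = 91/2984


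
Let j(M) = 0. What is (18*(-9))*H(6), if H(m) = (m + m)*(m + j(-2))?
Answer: -11664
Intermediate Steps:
H(m) = 2*m² (H(m) = (m + m)*(m + 0) = (2*m)*m = 2*m²)
(18*(-9))*H(6) = (18*(-9))*(2*6²) = -324*36 = -162*72 = -11664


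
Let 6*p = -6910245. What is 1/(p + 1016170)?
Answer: -2/271075 ≈ -7.3780e-6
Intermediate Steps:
p = -2303415/2 (p = (⅙)*(-6910245) = -2303415/2 ≈ -1.1517e+6)
1/(p + 1016170) = 1/(-2303415/2 + 1016170) = 1/(-271075/2) = -2/271075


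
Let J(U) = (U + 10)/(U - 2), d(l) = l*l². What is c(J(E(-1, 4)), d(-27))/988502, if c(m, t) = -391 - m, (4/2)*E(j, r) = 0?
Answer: -193/494251 ≈ -0.00039049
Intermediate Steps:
d(l) = l³
E(j, r) = 0 (E(j, r) = (½)*0 = 0)
J(U) = (10 + U)/(-2 + U)
c(J(E(-1, 4)), d(-27))/988502 = (-391 - (10 + 0)/(-2 + 0))/988502 = (-391 - 10/(-2))*(1/988502) = (-391 - (-1)*10/2)*(1/988502) = (-391 - 1*(-5))*(1/988502) = (-391 + 5)*(1/988502) = -386*1/988502 = -193/494251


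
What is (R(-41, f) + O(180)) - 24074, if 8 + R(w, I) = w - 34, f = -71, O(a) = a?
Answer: -23977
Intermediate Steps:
R(w, I) = -42 + w (R(w, I) = -8 + (w - 34) = -8 + (-34 + w) = -42 + w)
(R(-41, f) + O(180)) - 24074 = ((-42 - 41) + 180) - 24074 = (-83 + 180) - 24074 = 97 - 24074 = -23977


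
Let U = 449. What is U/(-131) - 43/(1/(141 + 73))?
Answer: -1205911/131 ≈ -9205.4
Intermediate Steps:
U/(-131) - 43/(1/(141 + 73)) = 449/(-131) - 43/(1/(141 + 73)) = 449*(-1/131) - 43/(1/214) = -449/131 - 43/1/214 = -449/131 - 43*214 = -449/131 - 9202 = -1205911/131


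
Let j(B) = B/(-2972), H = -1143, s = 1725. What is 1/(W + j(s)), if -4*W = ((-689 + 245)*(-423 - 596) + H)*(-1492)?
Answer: 2972/500283561183 ≈ 5.9406e-9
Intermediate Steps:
j(B) = -B/2972 (j(B) = B*(-1/2972) = -B/2972)
W = 168332289 (W = -((-689 + 245)*(-423 - 596) - 1143)*(-1492)/4 = -(-444*(-1019) - 1143)*(-1492)/4 = -(452436 - 1143)*(-1492)/4 = -451293*(-1492)/4 = -¼*(-673329156) = 168332289)
1/(W + j(s)) = 1/(168332289 - 1/2972*1725) = 1/(168332289 - 1725/2972) = 1/(500283561183/2972) = 2972/500283561183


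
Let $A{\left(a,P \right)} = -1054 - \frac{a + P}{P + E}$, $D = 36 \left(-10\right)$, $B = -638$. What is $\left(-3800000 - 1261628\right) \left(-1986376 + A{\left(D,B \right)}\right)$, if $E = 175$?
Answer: $\frac{4657614360091264}{463} \approx 1.006 \cdot 10^{13}$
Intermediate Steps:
$D = -360$
$A{\left(a,P \right)} = -1054 - \frac{P + a}{175 + P}$ ($A{\left(a,P \right)} = -1054 - \frac{a + P}{P + 175} = -1054 - \frac{P + a}{175 + P}$)
$\left(-3800000 - 1261628\right) \left(-1986376 + A{\left(D,B \right)}\right) = \left(-3800000 - 1261628\right) \left(-1986376 + \frac{-184450 - -360 - -673090}{175 - 638}\right) = - 5061628 \left(-1986376 + \frac{-184450 + 360 + 673090}{-463}\right) = - 5061628 \left(-1986376 - \frac{489000}{463}\right) = \left(-5061628\right) \left(- \frac{920181088}{463}\right) = \frac{4657614360091264}{463}$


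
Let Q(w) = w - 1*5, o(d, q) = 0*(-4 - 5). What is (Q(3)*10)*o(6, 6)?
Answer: 0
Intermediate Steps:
o(d, q) = 0 (o(d, q) = 0*(-9) = 0)
Q(w) = -5 + w (Q(w) = w - 5 = -5 + w)
(Q(3)*10)*o(6, 6) = ((-5 + 3)*10)*0 = -2*10*0 = -20*0 = 0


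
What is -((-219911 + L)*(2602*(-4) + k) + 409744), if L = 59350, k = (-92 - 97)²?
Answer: 4063870849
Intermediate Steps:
k = 35721 (k = (-189)² = 35721)
-((-219911 + L)*(2602*(-4) + k) + 409744) = -((-219911 + 59350)*(2602*(-4) + 35721) + 409744) = -(-160561*(-10408 + 35721) + 409744) = -(-160561*25313 + 409744) = -(-4064280593 + 409744) = -1*(-4063870849) = 4063870849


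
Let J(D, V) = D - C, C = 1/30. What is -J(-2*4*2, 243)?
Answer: 481/30 ≈ 16.033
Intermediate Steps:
C = 1/30 ≈ 0.033333
J(D, V) = -1/30 + D (J(D, V) = D - 1*1/30 = D - 1/30 = -1/30 + D)
-J(-2*4*2, 243) = -(-1/30 - 2*4*2) = -(-1/30 - 8*2) = -(-1/30 - 16) = -1*(-481/30) = 481/30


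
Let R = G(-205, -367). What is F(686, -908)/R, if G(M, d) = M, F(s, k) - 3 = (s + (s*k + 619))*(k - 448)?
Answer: -842866551/205 ≈ -4.1115e+6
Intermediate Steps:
F(s, k) = 3 + (-448 + k)*(619 + s + k*s) (F(s, k) = 3 + (s + (s*k + 619))*(k - 448) = 3 + (s + (k*s + 619))*(-448 + k) = 3 + (s + (619 + k*s))*(-448 + k) = 3 + (619 + s + k*s)*(-448 + k) = 3 + (-448 + k)*(619 + s + k*s))
R = -205
F(686, -908)/R = (-277309 - 448*686 + 619*(-908) + 686*(-908)² - 447*(-908)*686)/(-205) = (-277309 - 307328 - 562052 + 686*824464 + 278430936)*(-1/205) = (-277309 - 307328 - 562052 + 565582304 + 278430936)*(-1/205) = 842866551*(-1/205) = -842866551/205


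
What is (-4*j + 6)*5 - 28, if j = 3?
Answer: -58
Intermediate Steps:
(-4*j + 6)*5 - 28 = (-4*3 + 6)*5 - 28 = (-12 + 6)*5 - 28 = -6*5 - 28 = -30 - 28 = -58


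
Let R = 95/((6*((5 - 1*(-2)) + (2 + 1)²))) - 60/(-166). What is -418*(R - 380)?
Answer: 630568675/3984 ≈ 1.5828e+5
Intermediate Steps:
R = 10765/7968 (R = 95/((6*((5 + 2) + 3²))) - 60*(-1/166) = 95/((6*(7 + 9))) + 30/83 = 95/((6*16)) + 30/83 = 95/96 + 30/83 = 10765/7968 ≈ 1.3510)
-418*(R - 380) = -418*(10765/7968 - 380) = -418*(-3017075/7968) = 630568675/3984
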